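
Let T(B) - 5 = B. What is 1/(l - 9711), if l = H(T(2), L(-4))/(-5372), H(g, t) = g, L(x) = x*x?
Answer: -5372/52167499 ≈ -0.00010298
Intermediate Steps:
L(x) = x²
T(B) = 5 + B
l = -7/5372 (l = (5 + 2)/(-5372) = 7*(-1/5372) = -7/5372 ≈ -0.0013031)
1/(l - 9711) = 1/(-7/5372 - 9711) = 1/(-52167499/5372) = -5372/52167499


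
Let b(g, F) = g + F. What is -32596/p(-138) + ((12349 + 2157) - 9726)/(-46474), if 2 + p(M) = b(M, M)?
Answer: 378384416/3229943 ≈ 117.15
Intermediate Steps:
b(g, F) = F + g
p(M) = -2 + 2*M (p(M) = -2 + (M + M) = -2 + 2*M)
-32596/p(-138) + ((12349 + 2157) - 9726)/(-46474) = -32596/(-2 + 2*(-138)) + ((12349 + 2157) - 9726)/(-46474) = -32596/(-2 - 276) + (14506 - 9726)*(-1/46474) = -32596/(-278) + 4780*(-1/46474) = -32596*(-1/278) - 2390/23237 = 16298/139 - 2390/23237 = 378384416/3229943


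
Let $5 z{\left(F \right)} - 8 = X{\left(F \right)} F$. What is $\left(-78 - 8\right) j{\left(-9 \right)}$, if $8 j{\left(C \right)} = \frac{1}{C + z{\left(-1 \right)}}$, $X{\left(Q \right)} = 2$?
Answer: $\frac{215}{156} \approx 1.3782$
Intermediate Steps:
$z{\left(F \right)} = \frac{8}{5} + \frac{2 F}{5}$
$j{\left(C \right)} = \frac{1}{8 \left(\frac{6}{5} + C\right)}$ ($j{\left(C \right)} = \frac{1}{8 \left(C + \left(\frac{8}{5} + \frac{2}{5} \left(-1\right)\right)\right)} = \frac{1}{8 \left(C + \left(\frac{8}{5} - \frac{2}{5}\right)\right)} = \frac{1}{8 \left(C + \frac{6}{5}\right)} = \frac{1}{8 \left(\frac{6}{5} + C\right)}$)
$\left(-78 - 8\right) j{\left(-9 \right)} = \left(-78 - 8\right) \frac{5}{8 \left(6 + 5 \left(-9\right)\right)} = - 86 \frac{5}{8 \left(6 - 45\right)} = - 86 \frac{5}{8 \left(-39\right)} = - 86 \cdot \frac{5}{8} \left(- \frac{1}{39}\right) = \left(-86\right) \left(- \frac{5}{312}\right) = \frac{215}{156}$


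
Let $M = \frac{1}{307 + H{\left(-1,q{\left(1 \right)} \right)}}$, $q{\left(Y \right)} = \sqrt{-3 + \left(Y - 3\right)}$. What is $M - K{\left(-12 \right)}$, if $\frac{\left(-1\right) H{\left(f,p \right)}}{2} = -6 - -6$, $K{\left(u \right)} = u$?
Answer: $\frac{3685}{307} \approx 12.003$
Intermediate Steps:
$q{\left(Y \right)} = \sqrt{-6 + Y}$ ($q{\left(Y \right)} = \sqrt{-3 + \left(Y - 3\right)} = \sqrt{-3 + \left(-3 + Y\right)} = \sqrt{-6 + Y}$)
$H{\left(f,p \right)} = 0$ ($H{\left(f,p \right)} = - 2 \left(-6 - -6\right) = - 2 \left(-6 + 6\right) = \left(-2\right) 0 = 0$)
$M = \frac{1}{307}$ ($M = \frac{1}{307 + 0} = \frac{1}{307} \approx 0.0032573$)
$M - K{\left(-12 \right)} = \frac{1}{307} - -12 = \frac{1}{307} + 12 = \frac{3685}{307}$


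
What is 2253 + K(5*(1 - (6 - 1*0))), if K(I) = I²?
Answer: 2878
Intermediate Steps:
2253 + K(5*(1 - (6 - 1*0))) = 2253 + (5*(1 - (6 - 1*0)))² = 2253 + (5*(1 - (6 + 0)))² = 2253 + (5*(1 - 1*6))² = 2253 + (5*(1 - 6))² = 2253 + (5*(-5))² = 2253 + (-25)² = 2253 + 625 = 2878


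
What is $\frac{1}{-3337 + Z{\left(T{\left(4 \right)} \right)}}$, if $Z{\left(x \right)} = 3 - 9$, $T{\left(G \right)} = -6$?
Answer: $- \frac{1}{3343} \approx -0.00029913$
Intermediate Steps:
$Z{\left(x \right)} = -6$ ($Z{\left(x \right)} = 3 - 9 = -6$)
$\frac{1}{-3337 + Z{\left(T{\left(4 \right)} \right)}} = \frac{1}{-3337 - 6} = \frac{1}{-3343} = - \frac{1}{3343}$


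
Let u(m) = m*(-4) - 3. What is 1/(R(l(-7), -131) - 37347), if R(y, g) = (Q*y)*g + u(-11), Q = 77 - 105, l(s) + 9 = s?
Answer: -1/95994 ≈ -1.0417e-5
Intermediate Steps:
l(s) = -9 + s
Q = -28
u(m) = -3 - 4*m (u(m) = -4*m - 3 = -3 - 4*m)
R(y, g) = 41 - 28*g*y (R(y, g) = (-28*y)*g + (-3 - 4*(-11)) = -28*g*y + (-3 + 44) = -28*g*y + 41 = 41 - 28*g*y)
1/(R(l(-7), -131) - 37347) = 1/((41 - 28*(-131)*(-9 - 7)) - 37347) = 1/((41 - 28*(-131)*(-16)) - 37347) = 1/((41 - 58688) - 37347) = 1/(-58647 - 37347) = 1/(-95994) = -1/95994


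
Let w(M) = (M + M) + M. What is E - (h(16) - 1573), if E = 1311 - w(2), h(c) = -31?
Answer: 2909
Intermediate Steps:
w(M) = 3*M (w(M) = 2*M + M = 3*M)
E = 1305 (E = 1311 - 3*2 = 1311 - 1*6 = 1311 - 6 = 1305)
E - (h(16) - 1573) = 1305 - (-31 - 1573) = 1305 - 1*(-1604) = 1305 + 1604 = 2909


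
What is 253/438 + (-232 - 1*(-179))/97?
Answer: 1327/42486 ≈ 0.031234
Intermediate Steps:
253/438 + (-232 - 1*(-179))/97 = 253*(1/438) + (-232 + 179)*(1/97) = 253/438 - 53*1/97 = 253/438 - 53/97 = 1327/42486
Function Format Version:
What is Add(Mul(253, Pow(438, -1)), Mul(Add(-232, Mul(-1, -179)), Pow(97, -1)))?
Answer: Rational(1327, 42486) ≈ 0.031234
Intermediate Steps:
Add(Mul(253, Pow(438, -1)), Mul(Add(-232, Mul(-1, -179)), Pow(97, -1))) = Add(Mul(253, Rational(1, 438)), Mul(Add(-232, 179), Rational(1, 97))) = Add(Rational(253, 438), Mul(-53, Rational(1, 97))) = Add(Rational(253, 438), Rational(-53, 97)) = Rational(1327, 42486)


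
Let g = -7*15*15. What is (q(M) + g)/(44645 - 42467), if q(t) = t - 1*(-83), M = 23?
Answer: -1469/2178 ≈ -0.67447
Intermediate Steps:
q(t) = 83 + t (q(t) = t + 83 = 83 + t)
g = -1575 (g = -105*15 = -1575)
(q(M) + g)/(44645 - 42467) = ((83 + 23) - 1575)/(44645 - 42467) = (106 - 1575)/2178 = -1469*1/2178 = -1469/2178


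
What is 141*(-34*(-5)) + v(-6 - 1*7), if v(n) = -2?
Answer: 23968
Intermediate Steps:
141*(-34*(-5)) + v(-6 - 1*7) = 141*(-34*(-5)) - 2 = 141*170 - 2 = 23970 - 2 = 23968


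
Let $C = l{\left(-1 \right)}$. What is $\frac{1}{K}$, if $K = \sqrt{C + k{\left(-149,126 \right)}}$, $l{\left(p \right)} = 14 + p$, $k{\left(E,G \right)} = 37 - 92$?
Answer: $- \frac{i \sqrt{42}}{42} \approx - 0.1543 i$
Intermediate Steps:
$k{\left(E,G \right)} = -55$ ($k{\left(E,G \right)} = 37 - 92 = -55$)
$C = 13$ ($C = 14 - 1 = 13$)
$K = i \sqrt{42}$ ($K = \sqrt{13 - 55} = \sqrt{-42} = i \sqrt{42} \approx 6.4807 i$)
$\frac{1}{K} = \frac{1}{i \sqrt{42}} = - \frac{i \sqrt{42}}{42}$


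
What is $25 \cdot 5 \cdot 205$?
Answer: $25625$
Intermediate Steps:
$25 \cdot 5 \cdot 205 = 125 \cdot 205 = 25625$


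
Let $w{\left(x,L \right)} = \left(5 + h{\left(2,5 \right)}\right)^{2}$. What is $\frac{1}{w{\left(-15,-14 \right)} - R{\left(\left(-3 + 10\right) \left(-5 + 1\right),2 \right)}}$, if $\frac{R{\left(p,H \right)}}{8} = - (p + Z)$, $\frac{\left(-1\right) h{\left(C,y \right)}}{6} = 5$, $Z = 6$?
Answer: $\frac{1}{449} \approx 0.0022272$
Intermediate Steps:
$h{\left(C,y \right)} = -30$ ($h{\left(C,y \right)} = \left(-6\right) 5 = -30$)
$R{\left(p,H \right)} = -48 - 8 p$ ($R{\left(p,H \right)} = 8 \left(- (p + 6)\right) = 8 \left(- (6 + p)\right) = 8 \left(-6 - p\right) = -48 - 8 p$)
$w{\left(x,L \right)} = 625$ ($w{\left(x,L \right)} = \left(5 - 30\right)^{2} = \left(-25\right)^{2} = 625$)
$\frac{1}{w{\left(-15,-14 \right)} - R{\left(\left(-3 + 10\right) \left(-5 + 1\right),2 \right)}} = \frac{1}{625 - \left(-48 - 8 \left(-3 + 10\right) \left(-5 + 1\right)\right)} = \frac{1}{625 - \left(-48 - 8 \cdot 7 \left(-4\right)\right)} = \frac{1}{625 - \left(-48 - -224\right)} = \frac{1}{625 - \left(-48 + 224\right)} = \frac{1}{625 - 176} = \frac{1}{449}$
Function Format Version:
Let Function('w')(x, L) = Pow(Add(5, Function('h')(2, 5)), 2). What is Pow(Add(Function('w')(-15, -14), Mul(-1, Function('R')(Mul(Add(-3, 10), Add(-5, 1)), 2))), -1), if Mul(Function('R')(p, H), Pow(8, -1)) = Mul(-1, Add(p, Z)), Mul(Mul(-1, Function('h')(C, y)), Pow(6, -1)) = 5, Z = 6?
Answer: Rational(1, 449) ≈ 0.0022272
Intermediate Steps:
Function('h')(C, y) = -30 (Function('h')(C, y) = Mul(-6, 5) = -30)
Function('R')(p, H) = Add(-48, Mul(-8, p)) (Function('R')(p, H) = Mul(8, Mul(-1, Add(p, 6))) = Mul(8, Mul(-1, Add(6, p))) = Mul(8, Add(-6, Mul(-1, p))) = Add(-48, Mul(-8, p)))
Function('w')(x, L) = 625 (Function('w')(x, L) = Pow(Add(5, -30), 2) = Pow(-25, 2) = 625)
Pow(Add(Function('w')(-15, -14), Mul(-1, Function('R')(Mul(Add(-3, 10), Add(-5, 1)), 2))), -1) = Pow(Add(625, Mul(-1, Add(-48, Mul(-8, Mul(Add(-3, 10), Add(-5, 1)))))), -1) = Pow(Add(625, Mul(-1, Add(-48, Mul(-8, Mul(7, -4))))), -1) = Pow(Add(625, Mul(-1, Add(-48, Mul(-8, -28)))), -1) = Pow(Add(625, Mul(-1, Add(-48, 224))), -1) = Pow(Add(625, Mul(-1, 176)), -1) = Pow(Add(625, -176), -1) = Pow(449, -1) = Rational(1, 449)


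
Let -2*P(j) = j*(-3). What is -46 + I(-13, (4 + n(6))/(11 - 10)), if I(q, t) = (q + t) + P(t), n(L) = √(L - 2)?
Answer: -44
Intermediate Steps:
n(L) = √(-2 + L)
P(j) = 3*j/2 (P(j) = -j*(-3)/2 = -(-3)*j/2 = 3*j/2)
I(q, t) = q + 5*t/2 (I(q, t) = (q + t) + 3*t/2 = q + 5*t/2)
-46 + I(-13, (4 + n(6))/(11 - 10)) = -46 + (-13 + 5*((4 + √(-2 + 6))/(11 - 10))/2) = -46 + (-13 + 5*((4 + √4)/1)/2) = -46 + (-13 + 5*((4 + 2)*1)/2) = -46 + (-13 + 5*(6*1)/2) = -46 + (-13 + (5/2)*6) = -46 + (-13 + 15) = -46 + 2 = -44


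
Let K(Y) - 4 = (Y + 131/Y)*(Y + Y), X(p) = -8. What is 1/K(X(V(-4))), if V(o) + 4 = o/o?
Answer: 1/394 ≈ 0.0025381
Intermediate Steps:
V(o) = -3 (V(o) = -4 + o/o = -4 + 1 = -3)
K(Y) = 4 + 2*Y*(Y + 131/Y) (K(Y) = 4 + (Y + 131/Y)*(Y + Y) = 4 + (Y + 131/Y)*(2*Y) = 4 + 2*Y*(Y + 131/Y))
1/K(X(V(-4))) = 1/(266 + 2*(-8)²) = 1/(266 + 2*64) = 1/(266 + 128) = 1/394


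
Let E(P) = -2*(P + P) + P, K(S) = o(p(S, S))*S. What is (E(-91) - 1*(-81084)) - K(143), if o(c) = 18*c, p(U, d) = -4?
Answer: 91653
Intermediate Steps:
K(S) = -72*S (K(S) = (18*(-4))*S = -72*S)
E(P) = -3*P (E(P) = -4*P + P = -3*P)
(E(-91) - 1*(-81084)) - K(143) = (-3*(-91) - 1*(-81084)) - (-72)*143 = (273 + 81084) - 1*(-10296) = 81357 + 10296 = 91653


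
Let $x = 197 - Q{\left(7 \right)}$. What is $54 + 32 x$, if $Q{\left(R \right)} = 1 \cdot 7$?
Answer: $6134$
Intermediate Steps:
$Q{\left(R \right)} = 7$
$x = 190$ ($x = 197 - 7 = 190$)
$54 + 32 x = 54 + 32 \cdot 190 = 54 + 6080 = 6134$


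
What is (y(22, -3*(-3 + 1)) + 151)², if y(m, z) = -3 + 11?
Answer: 25281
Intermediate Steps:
y(m, z) = 8
(y(22, -3*(-3 + 1)) + 151)² = (8 + 151)² = 159² = 25281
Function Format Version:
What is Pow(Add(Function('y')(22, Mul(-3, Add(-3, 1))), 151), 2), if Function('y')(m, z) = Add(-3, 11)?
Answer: 25281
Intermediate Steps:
Function('y')(m, z) = 8
Pow(Add(Function('y')(22, Mul(-3, Add(-3, 1))), 151), 2) = Pow(Add(8, 151), 2) = Pow(159, 2) = 25281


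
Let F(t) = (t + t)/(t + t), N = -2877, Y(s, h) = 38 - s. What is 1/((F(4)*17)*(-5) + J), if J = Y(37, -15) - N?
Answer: 1/2793 ≈ 0.00035804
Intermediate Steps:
F(t) = 1 (F(t) = (2*t)/((2*t)) = (2*t)*(1/(2*t)) = 1)
J = 2878 (J = (38 - 1*37) - 1*(-2877) = (38 - 37) + 2877 = 1 + 2877 = 2878)
1/((F(4)*17)*(-5) + J) = 1/((1*17)*(-5) + 2878) = 1/(17*(-5) + 2878) = 1/(-85 + 2878) = 1/2793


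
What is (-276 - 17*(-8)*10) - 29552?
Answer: -28468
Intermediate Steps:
(-276 - 17*(-8)*10) - 29552 = (-276 + 136*10) - 29552 = (-276 + 1360) - 29552 = 1084 - 29552 = -28468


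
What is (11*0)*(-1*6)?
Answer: 0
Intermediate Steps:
(11*0)*(-1*6) = 0*(-6) = 0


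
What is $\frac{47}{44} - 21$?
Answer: $- \frac{877}{44} \approx -19.932$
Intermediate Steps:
$\frac{47}{44} - 21 = - \frac{877}{44}$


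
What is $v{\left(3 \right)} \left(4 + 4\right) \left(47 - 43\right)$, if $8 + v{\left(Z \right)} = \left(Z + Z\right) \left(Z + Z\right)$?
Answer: $896$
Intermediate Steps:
$v{\left(Z \right)} = -8 + 4 Z^{2}$ ($v{\left(Z \right)} = -8 + \left(Z + Z\right) \left(Z + Z\right) = -8 + 2 Z 2 Z = -8 + 4 Z^{2}$)
$v{\left(3 \right)} \left(4 + 4\right) \left(47 - 43\right) = \left(-8 + 4 \cdot 3^{2}\right) \left(4 + 4\right) \left(47 - 43\right) = \left(-8 + 4 \cdot 9\right) 8 \cdot 4 = \left(-8 + 36\right) 8 \cdot 4 = 28 \cdot 8 \cdot 4 = 224 \cdot 4 = 896$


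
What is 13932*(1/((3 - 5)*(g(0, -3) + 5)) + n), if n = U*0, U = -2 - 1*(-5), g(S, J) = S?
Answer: -6966/5 ≈ -1393.2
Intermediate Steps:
U = 3 (U = -2 + 5 = 3)
n = 0 (n = 3*0 = 0)
13932*(1/((3 - 5)*(g(0, -3) + 5)) + n) = 13932*(1/((3 - 5)*(0 + 5)) + 0) = 13932*(1/(-2*5) + 0) = 13932*(-½*⅕ + 0) = 13932*(-⅒ + 0) = 13932*(-⅒) = -6966/5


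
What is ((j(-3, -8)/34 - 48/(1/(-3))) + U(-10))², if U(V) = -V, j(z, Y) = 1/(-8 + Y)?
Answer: 7018250625/295936 ≈ 23715.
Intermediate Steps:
((j(-3, -8)/34 - 48/(1/(-3))) + U(-10))² = ((1/(-8 - 8*34) - 48/(1/(-3))) - 1*(-10))² = (((1/34)/(-16) - 48/(-⅓)) + 10)² = ((-1/16*1/34 - 48*(-3)) + 10)² = ((-1/544 + 144) + 10)² = (78335/544 + 10)² = (83775/544)² = 7018250625/295936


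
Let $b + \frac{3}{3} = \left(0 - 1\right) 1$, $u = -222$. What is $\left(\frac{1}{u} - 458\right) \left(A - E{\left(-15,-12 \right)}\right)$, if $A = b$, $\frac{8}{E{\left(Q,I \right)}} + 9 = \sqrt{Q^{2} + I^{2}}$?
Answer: $\frac{305031}{296} + \frac{101677 \sqrt{41}}{2664} \approx 1274.9$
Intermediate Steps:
$E{\left(Q,I \right)} = \frac{8}{-9 + \sqrt{I^{2} + Q^{2}}}$ ($E{\left(Q,I \right)} = \frac{8}{-9 + \sqrt{Q^{2} + I^{2}}} = \frac{8}{-9 + \sqrt{I^{2} + Q^{2}}}$)
$b = -2$ ($b = -1 + \left(0 - 1\right) 1 = -1 - 1 = -2$)
$A = -2$
$\left(\frac{1}{u} - 458\right) \left(A - E{\left(-15,-12 \right)}\right) = \left(\frac{1}{-222} - 458\right) \left(-2 - \frac{8}{-9 + \sqrt{\left(-12\right)^{2} + \left(-15\right)^{2}}}\right) = \left(- \frac{1}{222} - 458\right) \left(-2 - \frac{8}{-9 + \sqrt{144 + 225}}\right) = - \frac{101677 \left(-2 - \frac{8}{-9 + \sqrt{369}}\right)}{222} = - \frac{101677 \left(-2 - \frac{8}{-9 + 3 \sqrt{41}}\right)}{222} = \frac{101677}{111} + \frac{406708}{111 \left(-9 + 3 \sqrt{41}\right)}$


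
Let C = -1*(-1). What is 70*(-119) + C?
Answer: -8329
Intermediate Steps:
C = 1
70*(-119) + C = 70*(-119) + 1 = -8330 + 1 = -8329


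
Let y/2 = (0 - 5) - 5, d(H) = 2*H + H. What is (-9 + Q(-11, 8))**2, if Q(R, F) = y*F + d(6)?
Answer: 22801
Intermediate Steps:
d(H) = 3*H
y = -20 (y = 2*((0 - 5) - 5) = 2*(-5 - 5) = 2*(-10) = -20)
Q(R, F) = 18 - 20*F (Q(R, F) = -20*F + 3*6 = -20*F + 18 = 18 - 20*F)
(-9 + Q(-11, 8))**2 = (-9 + (18 - 20*8))**2 = (-9 + (18 - 160))**2 = (-9 - 142)**2 = (-151)**2 = 22801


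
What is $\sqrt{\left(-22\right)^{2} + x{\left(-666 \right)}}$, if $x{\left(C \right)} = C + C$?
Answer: $4 i \sqrt{53} \approx 29.12 i$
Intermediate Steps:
$x{\left(C \right)} = 2 C$
$\sqrt{\left(-22\right)^{2} + x{\left(-666 \right)}} = \sqrt{\left(-22\right)^{2} + 2 \left(-666\right)} = \sqrt{484 - 1332} = \sqrt{-848} = 4 i \sqrt{53}$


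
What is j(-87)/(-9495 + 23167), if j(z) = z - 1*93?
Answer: -45/3418 ≈ -0.013166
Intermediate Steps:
j(z) = -93 + z (j(z) = z - 93 = -93 + z)
j(-87)/(-9495 + 23167) = (-93 - 87)/(-9495 + 23167) = -180/13672 = -180*1/13672 = -45/3418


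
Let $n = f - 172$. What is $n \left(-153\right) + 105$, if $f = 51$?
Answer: $18618$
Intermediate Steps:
$n = -121$ ($n = 51 - 172 = -121$)
$n \left(-153\right) + 105 = \left(-121\right) \left(-153\right) + 105 = 18513 + 105 = 18618$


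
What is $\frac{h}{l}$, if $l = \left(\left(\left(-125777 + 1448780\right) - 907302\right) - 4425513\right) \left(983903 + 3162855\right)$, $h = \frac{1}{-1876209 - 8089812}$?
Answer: $\frac{1}{165712206597436915416} \approx 6.0346 \cdot 10^{-21}$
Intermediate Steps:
$h = - \frac{1}{9966021}$ ($h = \frac{1}{-9966021} = - \frac{1}{9966021} \approx -1.0034 \cdot 10^{-7}$)
$l = -16627719989496$ ($l = \left(\left(1323003 - 907302\right) - 4425513\right) 4146758 = \left(415701 - 4425513\right) 4146758 = \left(-4009812\right) 4146758 = -16627719989496$)
$\frac{h}{l} = - \frac{1}{9966021 \left(-16627719989496\right)} = \left(- \frac{1}{9966021}\right) \left(- \frac{1}{16627719989496}\right) = \frac{1}{165712206597436915416}$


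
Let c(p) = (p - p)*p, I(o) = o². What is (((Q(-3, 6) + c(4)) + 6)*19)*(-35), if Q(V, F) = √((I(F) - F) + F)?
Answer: -7980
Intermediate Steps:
Q(V, F) = √(F²) (Q(V, F) = √((F² - F) + F) = √(F²))
c(p) = 0 (c(p) = 0*p = 0)
(((Q(-3, 6) + c(4)) + 6)*19)*(-35) = (((√(6²) + 0) + 6)*19)*(-35) = (((√36 + 0) + 6)*19)*(-35) = (((6 + 0) + 6)*19)*(-35) = ((6 + 6)*19)*(-35) = (12*19)*(-35) = 228*(-35) = -7980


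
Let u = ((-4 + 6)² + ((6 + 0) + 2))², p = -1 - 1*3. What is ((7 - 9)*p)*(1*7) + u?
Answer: 200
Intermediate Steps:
p = -4 (p = -1 - 3 = -4)
u = 144 (u = (2² + (6 + 2))² = (4 + 8)² = 12² = 144)
((7 - 9)*p)*(1*7) + u = ((7 - 9)*(-4))*(1*7) + 144 = -2*(-4)*7 + 144 = 8*7 + 144 = 56 + 144 = 200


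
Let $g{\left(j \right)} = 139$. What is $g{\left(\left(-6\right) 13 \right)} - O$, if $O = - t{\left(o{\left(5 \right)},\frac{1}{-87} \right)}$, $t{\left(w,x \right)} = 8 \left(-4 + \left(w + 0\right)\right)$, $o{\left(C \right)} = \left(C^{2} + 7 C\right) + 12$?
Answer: $683$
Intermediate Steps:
$o{\left(C \right)} = 12 + C^{2} + 7 C$
$t{\left(w,x \right)} = -32 + 8 w$ ($t{\left(w,x \right)} = 8 \left(-4 + w\right) = -32 + 8 w$)
$O = -544$ ($O = - (-32 + 8 \left(12 + 5^{2} + 7 \cdot 5\right)) = - (-32 + 8 \left(12 + 25 + 35\right)) = - (-32 + 8 \cdot 72) = - (-32 + 576) = \left(-1\right) 544 = -544$)
$g{\left(\left(-6\right) 13 \right)} - O = 139 - -544 = 139 + 544 = 683$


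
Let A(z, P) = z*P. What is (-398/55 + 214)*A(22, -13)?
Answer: -295672/5 ≈ -59134.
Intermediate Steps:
A(z, P) = P*z
(-398/55 + 214)*A(22, -13) = (-398/55 + 214)*(-13*22) = (-398*1/55 + 214)*(-286) = (-398/55 + 214)*(-286) = (11372/55)*(-286) = -295672/5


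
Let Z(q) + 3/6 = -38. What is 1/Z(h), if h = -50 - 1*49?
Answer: -2/77 ≈ -0.025974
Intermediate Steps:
h = -99 (h = -50 - 49 = -99)
Z(q) = -77/2 (Z(q) = -½ - 38 = -77/2)
1/Z(h) = 1/(-77/2) = -2/77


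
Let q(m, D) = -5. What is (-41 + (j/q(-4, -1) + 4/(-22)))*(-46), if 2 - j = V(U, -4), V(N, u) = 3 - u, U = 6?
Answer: 20332/11 ≈ 1848.4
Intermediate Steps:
j = -5 (j = 2 - (3 - 1*(-4)) = 2 - (3 + 4) = 2 - 1*7 = 2 - 7 = -5)
(-41 + (j/q(-4, -1) + 4/(-22)))*(-46) = (-41 + (-5/(-5) + 4/(-22)))*(-46) = (-41 + (-5*(-1/5) + 4*(-1/22)))*(-46) = (-41 + (1 - 2/11))*(-46) = (-41 + 9/11)*(-46) = -442/11*(-46) = 20332/11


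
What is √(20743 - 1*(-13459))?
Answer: 7*√698 ≈ 184.94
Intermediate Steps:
√(20743 - 1*(-13459)) = √(20743 + 13459) = √34202 = 7*√698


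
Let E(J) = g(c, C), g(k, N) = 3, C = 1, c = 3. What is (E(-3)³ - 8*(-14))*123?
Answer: 17097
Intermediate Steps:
E(J) = 3
(E(-3)³ - 8*(-14))*123 = (3³ - 8*(-14))*123 = (27 + 112)*123 = 139*123 = 17097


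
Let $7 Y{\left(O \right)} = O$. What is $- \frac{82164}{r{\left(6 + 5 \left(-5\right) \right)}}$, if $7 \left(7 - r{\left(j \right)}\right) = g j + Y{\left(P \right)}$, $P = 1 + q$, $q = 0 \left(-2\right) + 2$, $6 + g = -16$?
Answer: $\frac{671006}{431} \approx 1556.9$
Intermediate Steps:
$g = -22$ ($g = -6 - 16 = -22$)
$q = 2$ ($q = 0 + 2 = 2$)
$P = 3$ ($P = 1 + 2 = 3$)
$Y{\left(O \right)} = \frac{O}{7}$
$r{\left(j \right)} = \frac{340}{49} + \frac{22 j}{7}$ ($r{\left(j \right)} = 7 - \frac{- 22 j + \frac{1}{7} \cdot 3}{7} = 7 - \frac{- 22 j + \frac{3}{7}}{7} = 7 - \frac{\frac{3}{7} - 22 j}{7} = 7 + \left(- \frac{3}{49} + \frac{22 j}{7}\right) = \frac{340}{49} + \frac{22 j}{7}$)
$- \frac{82164}{r{\left(6 + 5 \left(-5\right) \right)}} = - \frac{82164}{\frac{340}{49} + \frac{22 \left(6 + 5 \left(-5\right)\right)}{7}} = - \frac{82164}{\frac{340}{49} + \frac{22 \left(6 - 25\right)}{7}} = - \frac{82164}{\frac{340}{49} + \frac{22}{7} \left(-19\right)} = - \frac{82164}{\frac{340}{49} - \frac{418}{7}} = - \frac{82164}{- \frac{2586}{49}} = \left(-82164\right) \left(- \frac{49}{2586}\right) = \frac{671006}{431}$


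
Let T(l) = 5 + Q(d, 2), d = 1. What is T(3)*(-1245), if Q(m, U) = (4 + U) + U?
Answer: -16185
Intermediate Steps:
Q(m, U) = 4 + 2*U
T(l) = 13 (T(l) = 5 + (4 + 2*2) = 5 + (4 + 4) = 5 + 8 = 13)
T(3)*(-1245) = 13*(-1245) = -16185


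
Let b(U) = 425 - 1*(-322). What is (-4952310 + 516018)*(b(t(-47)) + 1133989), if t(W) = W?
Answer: -5034020238912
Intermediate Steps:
b(U) = 747 (b(U) = 425 + 322 = 747)
(-4952310 + 516018)*(b(t(-47)) + 1133989) = (-4952310 + 516018)*(747 + 1133989) = -4436292*1134736 = -5034020238912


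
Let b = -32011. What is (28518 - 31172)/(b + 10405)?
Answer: 1327/10803 ≈ 0.12284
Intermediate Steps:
(28518 - 31172)/(b + 10405) = (28518 - 31172)/(-32011 + 10405) = -2654/(-21606) = -2654*(-1/21606) = 1327/10803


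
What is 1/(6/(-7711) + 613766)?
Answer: 7711/4732749620 ≈ 1.6293e-6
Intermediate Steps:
1/(6/(-7711) + 613766) = 1/(6*(-1/7711) + 613766) = 1/(-6/7711 + 613766) = 1/(4732749620/7711) = 7711/4732749620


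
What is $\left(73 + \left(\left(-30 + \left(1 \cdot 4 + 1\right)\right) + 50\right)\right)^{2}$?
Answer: $9604$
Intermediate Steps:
$\left(73 + \left(\left(-30 + \left(1 \cdot 4 + 1\right)\right) + 50\right)\right)^{2} = \left(73 + \left(\left(-30 + \left(4 + 1\right)\right) + 50\right)\right)^{2} = \left(73 + \left(\left(-30 + 5\right) + 50\right)\right)^{2} = \left(73 + \left(-25 + 50\right)\right)^{2} = \left(73 + 25\right)^{2} = 98^{2} = 9604$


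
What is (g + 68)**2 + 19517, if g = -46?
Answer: 20001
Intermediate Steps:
(g + 68)**2 + 19517 = (-46 + 68)**2 + 19517 = 22**2 + 19517 = 484 + 19517 = 20001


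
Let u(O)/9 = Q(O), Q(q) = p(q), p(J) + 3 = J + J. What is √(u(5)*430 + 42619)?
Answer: √69709 ≈ 264.02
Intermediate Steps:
p(J) = -3 + 2*J (p(J) = -3 + (J + J) = -3 + 2*J)
Q(q) = -3 + 2*q
u(O) = -27 + 18*O (u(O) = 9*(-3 + 2*O) = -27 + 18*O)
√(u(5)*430 + 42619) = √((-27 + 18*5)*430 + 42619) = √((-27 + 90)*430 + 42619) = √(63*430 + 42619) = √(27090 + 42619) = √69709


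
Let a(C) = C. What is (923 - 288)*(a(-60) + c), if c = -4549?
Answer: -2926715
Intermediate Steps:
(923 - 288)*(a(-60) + c) = (923 - 288)*(-60 - 4549) = 635*(-4609) = -2926715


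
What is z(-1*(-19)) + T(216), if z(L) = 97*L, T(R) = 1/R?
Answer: 398089/216 ≈ 1843.0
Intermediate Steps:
z(-1*(-19)) + T(216) = 97*(-1*(-19)) + 1/216 = 97*19 + 1/216 = 1843 + 1/216 = 398089/216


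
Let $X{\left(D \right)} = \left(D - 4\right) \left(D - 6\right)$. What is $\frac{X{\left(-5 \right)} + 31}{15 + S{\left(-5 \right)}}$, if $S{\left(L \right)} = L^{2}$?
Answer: $\frac{13}{4} \approx 3.25$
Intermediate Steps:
$X{\left(D \right)} = \left(-6 + D\right) \left(-4 + D\right)$ ($X{\left(D \right)} = \left(-4 + D\right) \left(-6 + D\right) = \left(-6 + D\right) \left(-4 + D\right)$)
$\frac{X{\left(-5 \right)} + 31}{15 + S{\left(-5 \right)}} = \frac{\left(24 + \left(-5\right)^{2} - -50\right) + 31}{15 + \left(-5\right)^{2}} = \frac{\left(24 + 25 + 50\right) + 31}{15 + 25} = \frac{99 + 31}{40} = 130 \cdot \frac{1}{40} = \frac{13}{4}$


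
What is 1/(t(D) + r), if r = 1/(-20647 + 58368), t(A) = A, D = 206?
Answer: 37721/7770527 ≈ 0.0048544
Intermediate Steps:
r = 1/37721 ≈ 2.6510e-5
1/(t(D) + r) = 1/(206 + 1/37721) = 1/(7770527/37721) = 37721/7770527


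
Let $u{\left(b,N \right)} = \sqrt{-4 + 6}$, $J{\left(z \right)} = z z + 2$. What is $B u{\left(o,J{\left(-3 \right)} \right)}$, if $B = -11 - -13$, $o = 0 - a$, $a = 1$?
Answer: $2 \sqrt{2} \approx 2.8284$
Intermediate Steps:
$J{\left(z \right)} = 2 + z^{2}$ ($J{\left(z \right)} = z^{2} + 2 = 2 + z^{2}$)
$o = -1$ ($o = 0 - 1 = -1$)
$u{\left(b,N \right)} = \sqrt{2}$
$B = 2$ ($B = -11 + 13 = 2$)
$B u{\left(o,J{\left(-3 \right)} \right)} = 2 \sqrt{2}$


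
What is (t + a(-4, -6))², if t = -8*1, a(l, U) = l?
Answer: 144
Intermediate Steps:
t = -8
(t + a(-4, -6))² = (-8 - 4)² = (-12)² = 144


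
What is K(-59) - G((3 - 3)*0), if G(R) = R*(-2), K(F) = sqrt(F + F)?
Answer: I*sqrt(118) ≈ 10.863*I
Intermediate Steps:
K(F) = sqrt(2)*sqrt(F) (K(F) = sqrt(2*F) = sqrt(2)*sqrt(F))
G(R) = -2*R
K(-59) - G((3 - 3)*0) = sqrt(2)*sqrt(-59) - (-2)*(3 - 3)*0 = sqrt(2)*(I*sqrt(59)) - (-2)*0*0 = I*sqrt(118) - (-2)*0 = I*sqrt(118) - 1*0 = I*sqrt(118) + 0 = I*sqrt(118)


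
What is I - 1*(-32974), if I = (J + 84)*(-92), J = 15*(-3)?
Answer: 29386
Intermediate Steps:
J = -45
I = -3588 (I = (-45 + 84)*(-92) = 39*(-92) = -3588)
I - 1*(-32974) = -3588 - 1*(-32974) = -3588 + 32974 = 29386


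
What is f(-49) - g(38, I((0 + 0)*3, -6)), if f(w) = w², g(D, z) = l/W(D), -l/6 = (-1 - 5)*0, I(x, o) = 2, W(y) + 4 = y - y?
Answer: 2401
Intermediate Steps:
W(y) = -4 (W(y) = -4 + (y - y) = -4 + 0 = -4)
l = 0 (l = -6*(-1 - 5)*0 = -(-36)*0 = -6*0 = 0)
g(D, z) = 0 (g(D, z) = 0/(-4) = 0*(-¼) = 0)
f(-49) - g(38, I((0 + 0)*3, -6)) = (-49)² - 1*0 = 2401 + 0 = 2401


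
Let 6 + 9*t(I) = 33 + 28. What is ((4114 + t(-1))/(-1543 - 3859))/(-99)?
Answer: 3371/437562 ≈ 0.0077040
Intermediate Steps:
t(I) = 55/9 (t(I) = -⅔ + (33 + 28)/9 = -⅔ + (⅑)*61 = -⅔ + 61/9 = 55/9)
((4114 + t(-1))/(-1543 - 3859))/(-99) = ((4114 + 55/9)/(-1543 - 3859))/(-99) = ((37081/9)/(-5402))*(-1/99) = ((37081/9)*(-1/5402))*(-1/99) = -37081/48618*(-1/99) = 3371/437562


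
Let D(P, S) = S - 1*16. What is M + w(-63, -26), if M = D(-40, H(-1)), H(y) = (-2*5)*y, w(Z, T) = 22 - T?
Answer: 42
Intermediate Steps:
H(y) = -10*y
D(P, S) = -16 + S (D(P, S) = S - 16 = -16 + S)
M = -6 (M = -16 - 10*(-1) = -16 + 10 = -6)
M + w(-63, -26) = -6 + (22 - 1*(-26)) = -6 + (22 + 26) = -6 + 48 = 42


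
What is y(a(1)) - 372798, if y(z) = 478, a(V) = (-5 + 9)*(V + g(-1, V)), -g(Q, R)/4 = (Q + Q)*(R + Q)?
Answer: -372320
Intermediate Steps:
g(Q, R) = -8*Q*(Q + R) (g(Q, R) = -4*(Q + Q)*(R + Q) = -4*2*Q*(Q + R) = -8*Q*(Q + R))
a(V) = -32 + 36*V (a(V) = (-5 + 9)*(V - 8*(-1)*(-1 + V)) = 4*(V + (-8 + 8*V)) = 4*(-8 + 9*V) = -32 + 36*V)
y(a(1)) - 372798 = 478 - 372798 = -372320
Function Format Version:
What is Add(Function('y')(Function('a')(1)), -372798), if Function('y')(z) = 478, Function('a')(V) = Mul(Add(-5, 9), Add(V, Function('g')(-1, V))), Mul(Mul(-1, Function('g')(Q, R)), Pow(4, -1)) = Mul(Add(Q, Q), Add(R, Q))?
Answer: -372320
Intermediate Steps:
Function('g')(Q, R) = Mul(-8, Q, Add(Q, R)) (Function('g')(Q, R) = Mul(-4, Mul(Add(Q, Q), Add(R, Q))) = Mul(-4, Mul(Mul(2, Q), Add(Q, R))) = Mul(-4, Mul(2, Q, Add(Q, R))) = Mul(-8, Q, Add(Q, R)))
Function('a')(V) = Add(-32, Mul(36, V)) (Function('a')(V) = Mul(Add(-5, 9), Add(V, Mul(-8, -1, Add(-1, V)))) = Mul(4, Add(V, Add(-8, Mul(8, V)))) = Mul(4, Add(-8, Mul(9, V))) = Add(-32, Mul(36, V)))
Add(Function('y')(Function('a')(1)), -372798) = Add(478, -372798) = -372320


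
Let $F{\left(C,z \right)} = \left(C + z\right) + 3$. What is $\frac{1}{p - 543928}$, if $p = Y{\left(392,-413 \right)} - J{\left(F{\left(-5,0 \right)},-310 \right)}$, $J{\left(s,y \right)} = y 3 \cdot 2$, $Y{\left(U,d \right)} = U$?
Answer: $- \frac{1}{541676} \approx -1.8461 \cdot 10^{-6}$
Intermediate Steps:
$F{\left(C,z \right)} = 3 + C + z$
$J{\left(s,y \right)} = 6 y$ ($J{\left(s,y \right)} = 3 y 2 = 6 y$)
$p = 2252$ ($p = 392 - 6 \left(-310\right) = 392 - -1860 = 392 + 1860 = 2252$)
$\frac{1}{p - 543928} = \frac{1}{2252 - 543928} = \frac{1}{-541676} = - \frac{1}{541676}$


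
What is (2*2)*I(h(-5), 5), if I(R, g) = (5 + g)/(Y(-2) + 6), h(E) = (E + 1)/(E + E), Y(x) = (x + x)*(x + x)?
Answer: 20/11 ≈ 1.8182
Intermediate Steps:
Y(x) = 4*x**2 (Y(x) = (2*x)*(2*x) = 4*x**2)
h(E) = (1 + E)/(2*E) (h(E) = (1 + E)/((2*E)) = (1 + E)*(1/(2*E)) = (1 + E)/(2*E))
I(R, g) = 5/22 + g/22 (I(R, g) = (5 + g)/(4*(-2)**2 + 6) = (5 + g)/(4*4 + 6) = (5 + g)/(16 + 6) = (5 + g)/22 = (5 + g)*(1/22) = 5/22 + g/22)
(2*2)*I(h(-5), 5) = (2*2)*(5/22 + (1/22)*5) = 4*(5/22 + 5/22) = 4*(5/11) = 20/11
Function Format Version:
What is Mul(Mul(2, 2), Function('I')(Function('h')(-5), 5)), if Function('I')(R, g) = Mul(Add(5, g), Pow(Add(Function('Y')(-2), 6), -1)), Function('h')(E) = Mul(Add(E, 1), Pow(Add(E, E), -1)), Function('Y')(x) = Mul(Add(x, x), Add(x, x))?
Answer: Rational(20, 11) ≈ 1.8182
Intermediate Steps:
Function('Y')(x) = Mul(4, Pow(x, 2)) (Function('Y')(x) = Mul(Mul(2, x), Mul(2, x)) = Mul(4, Pow(x, 2)))
Function('h')(E) = Mul(Rational(1, 2), Pow(E, -1), Add(1, E)) (Function('h')(E) = Mul(Add(1, E), Pow(Mul(2, E), -1)) = Mul(Add(1, E), Mul(Rational(1, 2), Pow(E, -1))) = Mul(Rational(1, 2), Pow(E, -1), Add(1, E)))
Function('I')(R, g) = Add(Rational(5, 22), Mul(Rational(1, 22), g)) (Function('I')(R, g) = Mul(Add(5, g), Pow(Add(Mul(4, Pow(-2, 2)), 6), -1)) = Mul(Add(5, g), Pow(Add(Mul(4, 4), 6), -1)) = Mul(Add(5, g), Pow(Add(16, 6), -1)) = Mul(Add(5, g), Pow(22, -1)) = Mul(Add(5, g), Rational(1, 22)) = Add(Rational(5, 22), Mul(Rational(1, 22), g)))
Mul(Mul(2, 2), Function('I')(Function('h')(-5), 5)) = Mul(Mul(2, 2), Add(Rational(5, 22), Mul(Rational(1, 22), 5))) = Mul(4, Add(Rational(5, 22), Rational(5, 22))) = Mul(4, Rational(5, 11)) = Rational(20, 11)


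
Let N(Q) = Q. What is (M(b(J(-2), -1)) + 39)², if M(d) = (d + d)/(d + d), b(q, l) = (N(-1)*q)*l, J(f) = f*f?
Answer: 1600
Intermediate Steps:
J(f) = f²
b(q, l) = -l*q (b(q, l) = (-q)*l = -l*q)
M(d) = 1 (M(d) = (2*d)/((2*d)) = (2*d)*(1/(2*d)) = 1)
(M(b(J(-2), -1)) + 39)² = (1 + 39)² = 40² = 1600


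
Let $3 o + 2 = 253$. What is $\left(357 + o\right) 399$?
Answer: $175826$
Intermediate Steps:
$o = \frac{251}{3}$ ($o = - \frac{2}{3} + \frac{1}{3} \cdot 253 = - \frac{2}{3} + \frac{253}{3} = \frac{251}{3} \approx 83.667$)
$\left(357 + o\right) 399 = \left(357 + \frac{251}{3}\right) 399 = \frac{1322}{3} \cdot 399 = 175826$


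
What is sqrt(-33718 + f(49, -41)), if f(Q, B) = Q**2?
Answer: I*sqrt(31317) ≈ 176.97*I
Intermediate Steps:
sqrt(-33718 + f(49, -41)) = sqrt(-33718 + 49**2) = sqrt(-33718 + 2401) = sqrt(-31317) = I*sqrt(31317)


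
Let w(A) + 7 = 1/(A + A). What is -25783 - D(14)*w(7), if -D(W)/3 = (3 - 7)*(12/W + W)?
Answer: -1202839/49 ≈ -24548.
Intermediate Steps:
w(A) = -7 + 1/(2*A) (w(A) = -7 + 1/(A + A) = -7 + 1/(2*A))
D(W) = 12*W + 144/W (D(W) = -3*(3 - 7)*(12/W + W) = -(-12)*(W + 12/W) = -3*(-48/W - 4*W) = 12*W + 144/W)
-25783 - D(14)*w(7) = -25783 - (12*14 + 144/14)*(-7 + (1/2)/7) = -25783 - (168 + 144*(1/14))*(-7 + (1/2)*(1/7)) = -25783 - (168 + 72/7)*(-7 + 1/14) = -25783 - 1248*(-97)/(7*14) = -25783 - 1*(-60528/49) = -25783 + 60528/49 = -1202839/49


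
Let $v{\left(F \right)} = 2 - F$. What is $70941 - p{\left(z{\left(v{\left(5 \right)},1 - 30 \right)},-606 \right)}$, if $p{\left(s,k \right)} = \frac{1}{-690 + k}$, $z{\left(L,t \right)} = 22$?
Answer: $\frac{91939537}{1296} \approx 70941.0$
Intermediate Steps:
$70941 - p{\left(z{\left(v{\left(5 \right)},1 - 30 \right)},-606 \right)} = 70941 - \frac{1}{-690 - 606} = 70941 - \frac{1}{-1296} = 70941 - - \frac{1}{1296} = 70941 + \frac{1}{1296} = \frac{91939537}{1296}$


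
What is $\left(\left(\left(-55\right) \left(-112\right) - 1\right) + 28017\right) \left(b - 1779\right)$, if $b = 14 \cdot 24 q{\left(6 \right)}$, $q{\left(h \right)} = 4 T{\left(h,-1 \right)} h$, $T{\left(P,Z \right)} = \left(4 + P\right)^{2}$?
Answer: $27498727296$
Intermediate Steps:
$q{\left(h \right)} = 4 h \left(4 + h\right)^{2}$ ($q{\left(h \right)} = 4 \left(4 + h\right)^{2} h = 4 h \left(4 + h\right)^{2}$)
$b = 806400$ ($b = 14 \cdot 24 \cdot 4 \cdot 6 \left(4 + 6\right)^{2} = 336 \cdot 4 \cdot 6 \cdot 10^{2} = 336 \cdot 4 \cdot 6 \cdot 100 = 336 \cdot 2400 = 806400$)
$\left(\left(\left(-55\right) \left(-112\right) - 1\right) + 28017\right) \left(b - 1779\right) = \left(\left(\left(-55\right) \left(-112\right) - 1\right) + 28017\right) \left(806400 - 1779\right) = \left(\left(6160 - 1\right) + 28017\right) 804621 = \left(6159 + 28017\right) 804621 = 34176 \cdot 804621 = 27498727296$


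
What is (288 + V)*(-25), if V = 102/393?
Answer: -944050/131 ≈ -7206.5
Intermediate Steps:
V = 34/131 (V = 102*(1/393) = 34/131 ≈ 0.25954)
(288 + V)*(-25) = (288 + 34/131)*(-25) = (37762/131)*(-25) = -944050/131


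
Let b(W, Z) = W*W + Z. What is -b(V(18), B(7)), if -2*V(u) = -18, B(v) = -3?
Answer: -78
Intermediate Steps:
V(u) = 9 (V(u) = -½*(-18) = 9)
b(W, Z) = Z + W² (b(W, Z) = W² + Z = Z + W²)
-b(V(18), B(7)) = -(-3 + 9²) = -(-3 + 81) = -1*78 = -78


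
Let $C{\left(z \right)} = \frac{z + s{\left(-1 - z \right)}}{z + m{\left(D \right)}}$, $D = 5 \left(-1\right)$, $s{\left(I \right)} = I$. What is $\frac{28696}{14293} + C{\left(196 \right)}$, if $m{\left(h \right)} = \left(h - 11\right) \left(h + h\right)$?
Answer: $\frac{10201483}{5088308} \approx 2.0049$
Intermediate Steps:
$D = -5$
$m{\left(h \right)} = 2 h \left(-11 + h\right)$ ($m{\left(h \right)} = \left(-11 + h\right) 2 h = 2 h \left(-11 + h\right)$)
$C{\left(z \right)} = - \frac{1}{160 + z}$ ($C{\left(z \right)} = \frac{z - \left(1 + z\right)}{z + 2 \left(-5\right) \left(-11 - 5\right)} = - \frac{1}{z + 2 \left(-5\right) \left(-16\right)} = - \frac{1}{z + 160} = - \frac{1}{160 + z}$)
$\frac{28696}{14293} + C{\left(196 \right)} = \frac{28696}{14293} - \frac{1}{160 + 196} = 28696 \cdot \frac{1}{14293} - \frac{1}{356} = \frac{28696}{14293} - \frac{1}{356} = \frac{10201483}{5088308}$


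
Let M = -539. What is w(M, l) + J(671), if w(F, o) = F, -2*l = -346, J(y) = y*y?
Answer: 449702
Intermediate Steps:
J(y) = y²
l = 173 (l = -½*(-346) = 173)
w(M, l) + J(671) = -539 + 671² = -539 + 450241 = 449702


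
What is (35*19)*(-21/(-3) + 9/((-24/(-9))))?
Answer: 55195/8 ≈ 6899.4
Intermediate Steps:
(35*19)*(-21/(-3) + 9/((-24/(-9)))) = 665*(-21*(-⅓) + 9/((-24*(-⅑)))) = 665*(7 + 9/(8/3)) = 665*(7 + 9*(3/8)) = 665*(7 + 27/8) = 665*(83/8) = 55195/8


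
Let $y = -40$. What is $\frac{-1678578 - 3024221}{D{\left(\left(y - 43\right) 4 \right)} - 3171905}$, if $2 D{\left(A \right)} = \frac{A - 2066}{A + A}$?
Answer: $\frac{3122658536}{2106143721} \approx 1.4826$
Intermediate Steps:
$D{\left(A \right)} = \frac{-2066 + A}{4 A}$ ($D{\left(A \right)} = \frac{\left(A - 2066\right) \frac{1}{A + A}}{2} = \frac{\left(-2066 + A\right) \frac{1}{2 A}}{2} = \frac{\frac{1}{2} \frac{1}{A} \left(-2066 + A\right)}{2} = \frac{-2066 + A}{4 A}$)
$\frac{-1678578 - 3024221}{D{\left(\left(y - 43\right) 4 \right)} - 3171905} = \frac{-1678578 - 3024221}{\frac{-2066 + \left(-40 - 43\right) 4}{4 \left(-40 - 43\right) 4} - 3171905} = - \frac{4702799}{\frac{-2066 - 332}{4 \left(\left(-83\right) 4\right)} - 3171905} = - \frac{4702799}{\frac{-2066 - 332}{4 \left(-332\right)} - 3171905} = - \frac{4702799}{\frac{1}{4} \left(- \frac{1}{332}\right) \left(-2398\right) - 3171905} = - \frac{4702799}{\frac{1199}{664} - 3171905} = - \frac{4702799}{- \frac{2106143721}{664}} = \left(-4702799\right) \left(- \frac{664}{2106143721}\right) = \frac{3122658536}{2106143721}$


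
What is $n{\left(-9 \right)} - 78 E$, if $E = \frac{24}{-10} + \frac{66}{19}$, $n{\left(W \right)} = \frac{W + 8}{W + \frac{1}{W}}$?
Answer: $- \frac{651537}{7790} \approx -83.638$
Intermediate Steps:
$n{\left(W \right)} = \frac{8 + W}{W + \frac{1}{W}}$
$E = \frac{102}{95}$ ($E = 24 \left(- \frac{1}{10}\right) + 66 \cdot \frac{1}{19} = - \frac{12}{5} + \frac{66}{19} = \frac{102}{95} \approx 1.0737$)
$n{\left(-9 \right)} - 78 E = - \frac{9 \left(8 - 9\right)}{1 + \left(-9\right)^{2}} - \frac{7956}{95} = \left(-9\right) \frac{1}{1 + 81} \left(-1\right) - \frac{7956}{95} = \left(-9\right) \frac{1}{82} \left(-1\right) - \frac{7956}{95} = \frac{9}{82} - \frac{7956}{95} = - \frac{651537}{7790}$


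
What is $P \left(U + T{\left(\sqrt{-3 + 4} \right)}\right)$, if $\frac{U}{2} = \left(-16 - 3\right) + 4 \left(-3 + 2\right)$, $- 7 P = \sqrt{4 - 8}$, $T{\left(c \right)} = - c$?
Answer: $\frac{94 i}{7} \approx 13.429 i$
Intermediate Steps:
$P = - \frac{2 i}{7}$ ($P = - \frac{\sqrt{4 - 8}}{7} = - \frac{\sqrt{-4}}{7} = - \frac{2 i}{7} \approx - 0.28571 i$)
$U = -46$ ($U = 2 \left(\left(-16 - 3\right) + 4 \left(-3 + 2\right)\right) = 2 \left(-19 + 4 \left(-1\right)\right) = 2 \left(-19 - 4\right) = 2 \left(-23\right) = -46$)
$P \left(U + T{\left(\sqrt{-3 + 4} \right)}\right) = - \frac{2 i}{7} \left(-46 - \sqrt{-3 + 4}\right) = - \frac{2 i}{7} \left(-46 - \sqrt{1}\right) = - \frac{2 i}{7} \left(-46 - 1\right) = - \frac{2 i}{7} \left(-47\right) = \frac{94 i}{7}$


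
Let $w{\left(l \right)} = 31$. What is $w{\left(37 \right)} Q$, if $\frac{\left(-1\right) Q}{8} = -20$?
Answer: $4960$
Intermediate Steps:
$Q = 160$ ($Q = \left(-8\right) \left(-20\right) = 160$)
$w{\left(37 \right)} Q = 31 \cdot 160 = 4960$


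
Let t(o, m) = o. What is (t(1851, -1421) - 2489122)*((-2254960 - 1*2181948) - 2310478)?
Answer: 16782577523606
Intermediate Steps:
(t(1851, -1421) - 2489122)*((-2254960 - 1*2181948) - 2310478) = (1851 - 2489122)*((-2254960 - 1*2181948) - 2310478) = -2487271*((-2254960 - 2181948) - 2310478) = -2487271*(-4436908 - 2310478) = -2487271*(-6747386) = 16782577523606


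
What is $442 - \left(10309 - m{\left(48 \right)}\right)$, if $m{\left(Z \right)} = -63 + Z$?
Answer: $-9882$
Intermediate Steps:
$442 - \left(10309 - m{\left(48 \right)}\right) = 442 - \left(10309 - \left(-63 + 48\right)\right) = 442 - \left(10309 - -15\right) = 442 - \left(10309 + 15\right) = 442 - 10324 = -9882$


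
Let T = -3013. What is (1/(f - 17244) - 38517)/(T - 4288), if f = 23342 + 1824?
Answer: 6227177/1180378 ≈ 5.2756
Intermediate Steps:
f = 25166
(1/(f - 17244) - 38517)/(T - 4288) = (1/(25166 - 17244) - 38517)/(-3013 - 4288) = (1/7922 - 38517)/(-7301) = (1/7922 - 38517)*(-1/7301) = -305131673/7922*(-1/7301) = 6227177/1180378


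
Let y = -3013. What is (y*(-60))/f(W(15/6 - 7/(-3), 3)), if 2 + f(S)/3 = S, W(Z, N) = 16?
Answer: 30130/7 ≈ 4304.3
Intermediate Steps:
f(S) = -6 + 3*S
(y*(-60))/f(W(15/6 - 7/(-3), 3)) = (-3013*(-60))/(-6 + 3*16) = 180780/(-6 + 48) = 180780/42 = 180780*(1/42) = 30130/7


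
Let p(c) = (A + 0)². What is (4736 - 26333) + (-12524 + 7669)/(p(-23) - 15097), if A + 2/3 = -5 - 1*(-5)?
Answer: -2934319098/135869 ≈ -21597.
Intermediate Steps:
A = -⅔ (A = -⅔ + (-5 - 1*(-5)) = -⅔ + (-5 + 5) = -⅔ + 0 = -⅔ ≈ -0.66667)
p(c) = 4/9 (p(c) = (-⅔ + 0)² = (-⅔)² = 4/9)
(4736 - 26333) + (-12524 + 7669)/(p(-23) - 15097) = (4736 - 26333) + (-12524 + 7669)/(4/9 - 15097) = -21597 - 4855/(-135869/9) = -21597 - 4855*(-9/135869) = -21597 + 43695/135869 = -2934319098/135869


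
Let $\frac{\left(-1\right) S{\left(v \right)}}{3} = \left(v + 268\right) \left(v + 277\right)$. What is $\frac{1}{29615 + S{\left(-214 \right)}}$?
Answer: $\frac{1}{19409} \approx 5.1523 \cdot 10^{-5}$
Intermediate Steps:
$S{\left(v \right)} = - 3 \left(268 + v\right) \left(277 + v\right)$ ($S{\left(v \right)} = - 3 \left(v + 268\right) \left(v + 277\right) = - 3 \left(268 + v\right) \left(277 + v\right)$)
$\frac{1}{29615 + S{\left(-214 \right)}} = \frac{1}{29615 - \left(-127182 + 137388\right)} = \frac{1}{29615 - 10206} = \frac{1}{19409}$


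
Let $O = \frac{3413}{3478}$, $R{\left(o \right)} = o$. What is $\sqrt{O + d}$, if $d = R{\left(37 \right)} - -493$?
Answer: $\frac{\sqrt{6423006934}}{3478} \approx 23.043$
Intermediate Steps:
$d = 530$ ($d = 37 - -493 = 37 + 493 = 530$)
$O = \frac{3413}{3478}$ ($O = 3413 \cdot \frac{1}{3478} = \frac{3413}{3478} \approx 0.98131$)
$\sqrt{O + d} = \sqrt{\frac{3413}{3478} + 530} = \sqrt{\frac{1846753}{3478}} = \frac{\sqrt{6423006934}}{3478}$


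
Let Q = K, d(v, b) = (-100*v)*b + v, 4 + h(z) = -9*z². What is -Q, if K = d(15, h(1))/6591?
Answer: -6505/2197 ≈ -2.9609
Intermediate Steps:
h(z) = -4 - 9*z²
d(v, b) = v - 100*b*v (d(v, b) = -100*b*v + v = v - 100*b*v)
K = 6505/2197 (K = (15*(1 - 100*(-4 - 9*1²)))/6591 = (15*(1 - 100*(-4 - 9*1)))*(1/6591) = (15*(1 - 100*(-4 - 9)))*(1/6591) = (15*(1 - 100*(-13)))*(1/6591) = (15*(1 + 1300))*(1/6591) = (15*1301)*(1/6591) = 19515*(1/6591) = 6505/2197 ≈ 2.9609)
Q = 6505/2197 ≈ 2.9609
-Q = -1*6505/2197 = -6505/2197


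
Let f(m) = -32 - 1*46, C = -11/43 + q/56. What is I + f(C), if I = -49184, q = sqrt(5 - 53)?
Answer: -49262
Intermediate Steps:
q = 4*I*sqrt(3) (q = sqrt(-48) = 4*I*sqrt(3) ≈ 6.9282*I)
C = -11/43 + I*sqrt(3)/14 (C = -11/43 + (4*I*sqrt(3))/56 = -11*1/43 + (4*I*sqrt(3))*(1/56) = -11/43 + I*sqrt(3)/14 ≈ -0.25581 + 0.12372*I)
f(m) = -78 (f(m) = -32 - 46 = -78)
I + f(C) = -49184 - 78 = -49262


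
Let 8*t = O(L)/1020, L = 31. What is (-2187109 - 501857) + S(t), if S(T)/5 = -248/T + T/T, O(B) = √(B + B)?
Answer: -2688961 - 163200*√62 ≈ -3.9740e+6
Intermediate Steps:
O(B) = √2*√B (O(B) = √(2*B) = √2*√B)
t = √62/8160 (t = ((√2*√31)/1020)/8 = (√62*(1/1020))/8 = (√62/1020)/8 = √62/8160 ≈ 0.00096495)
S(T) = 5 - 1240/T (S(T) = 5*(-248/T + T/T) = 5*(-248/T + 1) = 5*(1 - 248/T) = 5 - 1240/T)
(-2187109 - 501857) + S(t) = (-2187109 - 501857) + (5 - 1240*4080*√62/31) = -2688966 + (5 - 163200*√62) = -2688961 - 163200*√62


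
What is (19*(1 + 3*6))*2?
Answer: 722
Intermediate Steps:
(19*(1 + 3*6))*2 = (19*(1 + 18))*2 = (19*19)*2 = 361*2 = 722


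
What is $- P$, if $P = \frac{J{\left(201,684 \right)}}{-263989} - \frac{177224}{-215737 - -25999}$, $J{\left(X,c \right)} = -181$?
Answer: $- \frac{23409764557}{25044372441} \approx -0.93473$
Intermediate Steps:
$P = \frac{23409764557}{25044372441}$ ($P = - \frac{181}{-263989} - \frac{177224}{-215737 - -25999} = \left(-181\right) \left(- \frac{1}{263989}\right) - \frac{177224}{-215737 + 25999} = \frac{181}{263989} - \frac{177224}{-189738} = \frac{181}{263989} - - \frac{88612}{94869} = \frac{181}{263989} + \frac{88612}{94869} = \frac{23409764557}{25044372441} \approx 0.93473$)
$- P = \left(-1\right) \frac{23409764557}{25044372441} = - \frac{23409764557}{25044372441}$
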